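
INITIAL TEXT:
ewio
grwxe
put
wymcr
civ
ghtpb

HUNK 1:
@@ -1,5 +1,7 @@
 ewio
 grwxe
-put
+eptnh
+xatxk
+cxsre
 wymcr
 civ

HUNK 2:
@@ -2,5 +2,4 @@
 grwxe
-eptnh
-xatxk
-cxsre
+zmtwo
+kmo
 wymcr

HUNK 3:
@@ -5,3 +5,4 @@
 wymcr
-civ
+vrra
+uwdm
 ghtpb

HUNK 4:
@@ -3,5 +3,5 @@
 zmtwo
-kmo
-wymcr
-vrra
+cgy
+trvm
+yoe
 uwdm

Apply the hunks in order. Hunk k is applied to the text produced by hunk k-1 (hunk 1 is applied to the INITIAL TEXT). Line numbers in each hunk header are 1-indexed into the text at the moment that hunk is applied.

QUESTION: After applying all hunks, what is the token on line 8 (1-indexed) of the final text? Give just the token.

Hunk 1: at line 1 remove [put] add [eptnh,xatxk,cxsre] -> 8 lines: ewio grwxe eptnh xatxk cxsre wymcr civ ghtpb
Hunk 2: at line 2 remove [eptnh,xatxk,cxsre] add [zmtwo,kmo] -> 7 lines: ewio grwxe zmtwo kmo wymcr civ ghtpb
Hunk 3: at line 5 remove [civ] add [vrra,uwdm] -> 8 lines: ewio grwxe zmtwo kmo wymcr vrra uwdm ghtpb
Hunk 4: at line 3 remove [kmo,wymcr,vrra] add [cgy,trvm,yoe] -> 8 lines: ewio grwxe zmtwo cgy trvm yoe uwdm ghtpb
Final line 8: ghtpb

Answer: ghtpb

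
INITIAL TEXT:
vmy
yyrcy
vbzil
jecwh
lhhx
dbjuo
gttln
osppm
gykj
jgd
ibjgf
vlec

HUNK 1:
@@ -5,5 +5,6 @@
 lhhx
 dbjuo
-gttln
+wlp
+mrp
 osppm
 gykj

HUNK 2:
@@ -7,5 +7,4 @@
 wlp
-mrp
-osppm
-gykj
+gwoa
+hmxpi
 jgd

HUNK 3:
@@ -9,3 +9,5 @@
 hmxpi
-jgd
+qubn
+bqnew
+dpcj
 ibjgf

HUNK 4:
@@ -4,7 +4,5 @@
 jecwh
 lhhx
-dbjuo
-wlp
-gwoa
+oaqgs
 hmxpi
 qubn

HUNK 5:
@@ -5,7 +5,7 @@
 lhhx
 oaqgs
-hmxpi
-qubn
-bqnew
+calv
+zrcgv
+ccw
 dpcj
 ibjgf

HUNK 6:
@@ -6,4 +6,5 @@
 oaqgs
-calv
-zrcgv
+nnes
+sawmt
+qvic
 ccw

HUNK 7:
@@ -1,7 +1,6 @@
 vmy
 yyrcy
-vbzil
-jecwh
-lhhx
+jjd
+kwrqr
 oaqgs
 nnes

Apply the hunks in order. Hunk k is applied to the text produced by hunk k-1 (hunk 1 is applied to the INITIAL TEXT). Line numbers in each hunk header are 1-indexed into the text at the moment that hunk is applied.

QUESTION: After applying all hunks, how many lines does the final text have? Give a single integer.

Hunk 1: at line 5 remove [gttln] add [wlp,mrp] -> 13 lines: vmy yyrcy vbzil jecwh lhhx dbjuo wlp mrp osppm gykj jgd ibjgf vlec
Hunk 2: at line 7 remove [mrp,osppm,gykj] add [gwoa,hmxpi] -> 12 lines: vmy yyrcy vbzil jecwh lhhx dbjuo wlp gwoa hmxpi jgd ibjgf vlec
Hunk 3: at line 9 remove [jgd] add [qubn,bqnew,dpcj] -> 14 lines: vmy yyrcy vbzil jecwh lhhx dbjuo wlp gwoa hmxpi qubn bqnew dpcj ibjgf vlec
Hunk 4: at line 4 remove [dbjuo,wlp,gwoa] add [oaqgs] -> 12 lines: vmy yyrcy vbzil jecwh lhhx oaqgs hmxpi qubn bqnew dpcj ibjgf vlec
Hunk 5: at line 5 remove [hmxpi,qubn,bqnew] add [calv,zrcgv,ccw] -> 12 lines: vmy yyrcy vbzil jecwh lhhx oaqgs calv zrcgv ccw dpcj ibjgf vlec
Hunk 6: at line 6 remove [calv,zrcgv] add [nnes,sawmt,qvic] -> 13 lines: vmy yyrcy vbzil jecwh lhhx oaqgs nnes sawmt qvic ccw dpcj ibjgf vlec
Hunk 7: at line 1 remove [vbzil,jecwh,lhhx] add [jjd,kwrqr] -> 12 lines: vmy yyrcy jjd kwrqr oaqgs nnes sawmt qvic ccw dpcj ibjgf vlec
Final line count: 12

Answer: 12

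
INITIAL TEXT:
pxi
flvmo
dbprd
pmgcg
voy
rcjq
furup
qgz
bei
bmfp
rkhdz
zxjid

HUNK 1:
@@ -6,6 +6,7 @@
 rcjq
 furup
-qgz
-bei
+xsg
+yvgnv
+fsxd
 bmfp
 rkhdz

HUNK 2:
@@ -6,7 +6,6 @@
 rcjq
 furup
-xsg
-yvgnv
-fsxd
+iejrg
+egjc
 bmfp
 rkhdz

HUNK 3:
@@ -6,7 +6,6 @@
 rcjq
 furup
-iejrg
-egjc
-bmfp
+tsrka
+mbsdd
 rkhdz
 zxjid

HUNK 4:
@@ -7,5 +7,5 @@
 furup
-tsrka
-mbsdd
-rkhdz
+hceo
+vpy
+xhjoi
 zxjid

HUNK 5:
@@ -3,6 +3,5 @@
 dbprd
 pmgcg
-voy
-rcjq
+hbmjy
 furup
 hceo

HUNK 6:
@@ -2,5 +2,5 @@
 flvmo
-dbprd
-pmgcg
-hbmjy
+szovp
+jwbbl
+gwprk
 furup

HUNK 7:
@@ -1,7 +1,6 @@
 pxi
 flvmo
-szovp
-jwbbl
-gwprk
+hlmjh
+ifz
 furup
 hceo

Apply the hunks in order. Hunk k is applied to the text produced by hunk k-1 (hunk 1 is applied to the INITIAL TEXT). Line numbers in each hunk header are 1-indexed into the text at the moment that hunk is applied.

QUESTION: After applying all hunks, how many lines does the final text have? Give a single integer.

Answer: 9

Derivation:
Hunk 1: at line 6 remove [qgz,bei] add [xsg,yvgnv,fsxd] -> 13 lines: pxi flvmo dbprd pmgcg voy rcjq furup xsg yvgnv fsxd bmfp rkhdz zxjid
Hunk 2: at line 6 remove [xsg,yvgnv,fsxd] add [iejrg,egjc] -> 12 lines: pxi flvmo dbprd pmgcg voy rcjq furup iejrg egjc bmfp rkhdz zxjid
Hunk 3: at line 6 remove [iejrg,egjc,bmfp] add [tsrka,mbsdd] -> 11 lines: pxi flvmo dbprd pmgcg voy rcjq furup tsrka mbsdd rkhdz zxjid
Hunk 4: at line 7 remove [tsrka,mbsdd,rkhdz] add [hceo,vpy,xhjoi] -> 11 lines: pxi flvmo dbprd pmgcg voy rcjq furup hceo vpy xhjoi zxjid
Hunk 5: at line 3 remove [voy,rcjq] add [hbmjy] -> 10 lines: pxi flvmo dbprd pmgcg hbmjy furup hceo vpy xhjoi zxjid
Hunk 6: at line 2 remove [dbprd,pmgcg,hbmjy] add [szovp,jwbbl,gwprk] -> 10 lines: pxi flvmo szovp jwbbl gwprk furup hceo vpy xhjoi zxjid
Hunk 7: at line 1 remove [szovp,jwbbl,gwprk] add [hlmjh,ifz] -> 9 lines: pxi flvmo hlmjh ifz furup hceo vpy xhjoi zxjid
Final line count: 9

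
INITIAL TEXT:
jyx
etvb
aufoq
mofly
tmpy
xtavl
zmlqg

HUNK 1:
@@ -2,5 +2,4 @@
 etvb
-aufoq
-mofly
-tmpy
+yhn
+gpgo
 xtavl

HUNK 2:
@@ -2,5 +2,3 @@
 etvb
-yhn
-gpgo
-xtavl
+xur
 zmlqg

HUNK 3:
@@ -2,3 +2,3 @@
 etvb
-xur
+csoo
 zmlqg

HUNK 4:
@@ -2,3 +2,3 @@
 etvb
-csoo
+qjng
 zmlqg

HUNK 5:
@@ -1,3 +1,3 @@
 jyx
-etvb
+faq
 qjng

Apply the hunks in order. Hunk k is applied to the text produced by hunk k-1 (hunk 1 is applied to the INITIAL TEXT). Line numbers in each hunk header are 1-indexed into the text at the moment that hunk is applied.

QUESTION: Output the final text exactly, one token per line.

Answer: jyx
faq
qjng
zmlqg

Derivation:
Hunk 1: at line 2 remove [aufoq,mofly,tmpy] add [yhn,gpgo] -> 6 lines: jyx etvb yhn gpgo xtavl zmlqg
Hunk 2: at line 2 remove [yhn,gpgo,xtavl] add [xur] -> 4 lines: jyx etvb xur zmlqg
Hunk 3: at line 2 remove [xur] add [csoo] -> 4 lines: jyx etvb csoo zmlqg
Hunk 4: at line 2 remove [csoo] add [qjng] -> 4 lines: jyx etvb qjng zmlqg
Hunk 5: at line 1 remove [etvb] add [faq] -> 4 lines: jyx faq qjng zmlqg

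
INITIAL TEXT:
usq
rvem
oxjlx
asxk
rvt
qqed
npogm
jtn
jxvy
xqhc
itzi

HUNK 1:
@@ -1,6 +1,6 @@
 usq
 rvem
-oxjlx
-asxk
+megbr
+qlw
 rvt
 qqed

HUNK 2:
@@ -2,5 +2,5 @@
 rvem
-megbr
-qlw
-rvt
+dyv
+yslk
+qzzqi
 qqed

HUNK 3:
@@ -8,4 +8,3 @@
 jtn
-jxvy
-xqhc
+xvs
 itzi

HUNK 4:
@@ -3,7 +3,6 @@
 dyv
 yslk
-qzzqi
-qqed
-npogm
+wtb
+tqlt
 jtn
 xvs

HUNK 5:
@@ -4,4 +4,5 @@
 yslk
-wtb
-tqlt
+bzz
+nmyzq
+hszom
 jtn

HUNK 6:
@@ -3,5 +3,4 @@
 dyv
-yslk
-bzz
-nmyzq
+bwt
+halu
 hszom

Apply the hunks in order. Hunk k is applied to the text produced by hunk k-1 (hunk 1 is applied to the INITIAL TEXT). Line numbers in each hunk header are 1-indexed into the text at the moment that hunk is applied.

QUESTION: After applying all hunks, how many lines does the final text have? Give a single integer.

Answer: 9

Derivation:
Hunk 1: at line 1 remove [oxjlx,asxk] add [megbr,qlw] -> 11 lines: usq rvem megbr qlw rvt qqed npogm jtn jxvy xqhc itzi
Hunk 2: at line 2 remove [megbr,qlw,rvt] add [dyv,yslk,qzzqi] -> 11 lines: usq rvem dyv yslk qzzqi qqed npogm jtn jxvy xqhc itzi
Hunk 3: at line 8 remove [jxvy,xqhc] add [xvs] -> 10 lines: usq rvem dyv yslk qzzqi qqed npogm jtn xvs itzi
Hunk 4: at line 3 remove [qzzqi,qqed,npogm] add [wtb,tqlt] -> 9 lines: usq rvem dyv yslk wtb tqlt jtn xvs itzi
Hunk 5: at line 4 remove [wtb,tqlt] add [bzz,nmyzq,hszom] -> 10 lines: usq rvem dyv yslk bzz nmyzq hszom jtn xvs itzi
Hunk 6: at line 3 remove [yslk,bzz,nmyzq] add [bwt,halu] -> 9 lines: usq rvem dyv bwt halu hszom jtn xvs itzi
Final line count: 9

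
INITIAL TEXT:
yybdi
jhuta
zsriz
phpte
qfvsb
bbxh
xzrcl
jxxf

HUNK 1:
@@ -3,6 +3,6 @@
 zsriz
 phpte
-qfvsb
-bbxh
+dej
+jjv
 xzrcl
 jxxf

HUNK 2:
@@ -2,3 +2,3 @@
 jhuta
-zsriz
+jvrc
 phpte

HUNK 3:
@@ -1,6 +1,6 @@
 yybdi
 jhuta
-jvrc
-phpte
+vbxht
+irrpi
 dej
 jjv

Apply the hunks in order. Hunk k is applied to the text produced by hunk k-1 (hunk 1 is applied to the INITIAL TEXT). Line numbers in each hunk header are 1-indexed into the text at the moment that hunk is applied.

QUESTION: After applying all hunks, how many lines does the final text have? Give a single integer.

Hunk 1: at line 3 remove [qfvsb,bbxh] add [dej,jjv] -> 8 lines: yybdi jhuta zsriz phpte dej jjv xzrcl jxxf
Hunk 2: at line 2 remove [zsriz] add [jvrc] -> 8 lines: yybdi jhuta jvrc phpte dej jjv xzrcl jxxf
Hunk 3: at line 1 remove [jvrc,phpte] add [vbxht,irrpi] -> 8 lines: yybdi jhuta vbxht irrpi dej jjv xzrcl jxxf
Final line count: 8

Answer: 8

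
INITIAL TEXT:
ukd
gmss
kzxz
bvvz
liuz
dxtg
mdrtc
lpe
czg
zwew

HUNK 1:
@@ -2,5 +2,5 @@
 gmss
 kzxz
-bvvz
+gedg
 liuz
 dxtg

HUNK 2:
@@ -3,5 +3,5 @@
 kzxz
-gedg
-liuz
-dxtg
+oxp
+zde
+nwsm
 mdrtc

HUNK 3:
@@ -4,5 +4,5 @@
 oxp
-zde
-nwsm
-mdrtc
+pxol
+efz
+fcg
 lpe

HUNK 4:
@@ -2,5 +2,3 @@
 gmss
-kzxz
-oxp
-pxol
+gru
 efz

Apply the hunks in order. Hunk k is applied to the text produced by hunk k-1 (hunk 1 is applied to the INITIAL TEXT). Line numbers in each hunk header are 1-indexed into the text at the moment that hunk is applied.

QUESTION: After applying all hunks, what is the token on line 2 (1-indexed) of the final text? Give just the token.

Hunk 1: at line 2 remove [bvvz] add [gedg] -> 10 lines: ukd gmss kzxz gedg liuz dxtg mdrtc lpe czg zwew
Hunk 2: at line 3 remove [gedg,liuz,dxtg] add [oxp,zde,nwsm] -> 10 lines: ukd gmss kzxz oxp zde nwsm mdrtc lpe czg zwew
Hunk 3: at line 4 remove [zde,nwsm,mdrtc] add [pxol,efz,fcg] -> 10 lines: ukd gmss kzxz oxp pxol efz fcg lpe czg zwew
Hunk 4: at line 2 remove [kzxz,oxp,pxol] add [gru] -> 8 lines: ukd gmss gru efz fcg lpe czg zwew
Final line 2: gmss

Answer: gmss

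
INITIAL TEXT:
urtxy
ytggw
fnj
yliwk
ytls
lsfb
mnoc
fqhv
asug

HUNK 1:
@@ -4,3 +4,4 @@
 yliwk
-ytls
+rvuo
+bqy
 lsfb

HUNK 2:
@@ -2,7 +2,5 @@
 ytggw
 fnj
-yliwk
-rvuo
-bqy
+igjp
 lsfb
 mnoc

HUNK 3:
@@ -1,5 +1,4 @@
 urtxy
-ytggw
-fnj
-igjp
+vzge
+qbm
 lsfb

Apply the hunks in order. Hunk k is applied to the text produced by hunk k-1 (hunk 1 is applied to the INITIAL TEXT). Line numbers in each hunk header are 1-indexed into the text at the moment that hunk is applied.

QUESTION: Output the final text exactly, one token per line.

Hunk 1: at line 4 remove [ytls] add [rvuo,bqy] -> 10 lines: urtxy ytggw fnj yliwk rvuo bqy lsfb mnoc fqhv asug
Hunk 2: at line 2 remove [yliwk,rvuo,bqy] add [igjp] -> 8 lines: urtxy ytggw fnj igjp lsfb mnoc fqhv asug
Hunk 3: at line 1 remove [ytggw,fnj,igjp] add [vzge,qbm] -> 7 lines: urtxy vzge qbm lsfb mnoc fqhv asug

Answer: urtxy
vzge
qbm
lsfb
mnoc
fqhv
asug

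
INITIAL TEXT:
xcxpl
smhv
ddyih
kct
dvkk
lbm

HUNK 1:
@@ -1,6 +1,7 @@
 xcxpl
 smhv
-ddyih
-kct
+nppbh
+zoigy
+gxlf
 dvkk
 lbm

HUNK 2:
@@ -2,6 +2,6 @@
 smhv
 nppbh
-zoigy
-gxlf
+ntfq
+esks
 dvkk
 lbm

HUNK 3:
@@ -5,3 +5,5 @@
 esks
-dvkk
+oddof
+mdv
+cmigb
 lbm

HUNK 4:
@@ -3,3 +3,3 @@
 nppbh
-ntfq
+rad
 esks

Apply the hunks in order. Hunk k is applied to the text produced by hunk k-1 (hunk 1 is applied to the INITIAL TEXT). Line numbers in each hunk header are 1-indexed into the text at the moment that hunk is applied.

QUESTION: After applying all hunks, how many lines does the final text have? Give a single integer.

Answer: 9

Derivation:
Hunk 1: at line 1 remove [ddyih,kct] add [nppbh,zoigy,gxlf] -> 7 lines: xcxpl smhv nppbh zoigy gxlf dvkk lbm
Hunk 2: at line 2 remove [zoigy,gxlf] add [ntfq,esks] -> 7 lines: xcxpl smhv nppbh ntfq esks dvkk lbm
Hunk 3: at line 5 remove [dvkk] add [oddof,mdv,cmigb] -> 9 lines: xcxpl smhv nppbh ntfq esks oddof mdv cmigb lbm
Hunk 4: at line 3 remove [ntfq] add [rad] -> 9 lines: xcxpl smhv nppbh rad esks oddof mdv cmigb lbm
Final line count: 9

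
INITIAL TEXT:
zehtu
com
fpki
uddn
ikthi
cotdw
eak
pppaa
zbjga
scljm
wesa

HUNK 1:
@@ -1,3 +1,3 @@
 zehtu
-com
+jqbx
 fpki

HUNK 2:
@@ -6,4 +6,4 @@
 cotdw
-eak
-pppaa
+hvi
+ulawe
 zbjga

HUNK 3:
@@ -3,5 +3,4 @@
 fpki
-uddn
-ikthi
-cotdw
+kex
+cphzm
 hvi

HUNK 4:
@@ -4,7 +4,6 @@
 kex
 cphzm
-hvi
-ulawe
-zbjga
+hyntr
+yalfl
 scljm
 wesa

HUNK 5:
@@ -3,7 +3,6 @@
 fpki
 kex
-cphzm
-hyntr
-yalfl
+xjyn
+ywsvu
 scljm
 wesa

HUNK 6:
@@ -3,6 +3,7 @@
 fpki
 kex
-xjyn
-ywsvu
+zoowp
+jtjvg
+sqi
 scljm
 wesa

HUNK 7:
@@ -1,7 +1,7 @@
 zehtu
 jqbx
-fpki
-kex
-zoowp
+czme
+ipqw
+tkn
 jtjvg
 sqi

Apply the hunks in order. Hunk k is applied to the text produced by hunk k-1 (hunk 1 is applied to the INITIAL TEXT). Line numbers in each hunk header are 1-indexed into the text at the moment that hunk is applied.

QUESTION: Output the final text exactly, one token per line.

Answer: zehtu
jqbx
czme
ipqw
tkn
jtjvg
sqi
scljm
wesa

Derivation:
Hunk 1: at line 1 remove [com] add [jqbx] -> 11 lines: zehtu jqbx fpki uddn ikthi cotdw eak pppaa zbjga scljm wesa
Hunk 2: at line 6 remove [eak,pppaa] add [hvi,ulawe] -> 11 lines: zehtu jqbx fpki uddn ikthi cotdw hvi ulawe zbjga scljm wesa
Hunk 3: at line 3 remove [uddn,ikthi,cotdw] add [kex,cphzm] -> 10 lines: zehtu jqbx fpki kex cphzm hvi ulawe zbjga scljm wesa
Hunk 4: at line 4 remove [hvi,ulawe,zbjga] add [hyntr,yalfl] -> 9 lines: zehtu jqbx fpki kex cphzm hyntr yalfl scljm wesa
Hunk 5: at line 3 remove [cphzm,hyntr,yalfl] add [xjyn,ywsvu] -> 8 lines: zehtu jqbx fpki kex xjyn ywsvu scljm wesa
Hunk 6: at line 3 remove [xjyn,ywsvu] add [zoowp,jtjvg,sqi] -> 9 lines: zehtu jqbx fpki kex zoowp jtjvg sqi scljm wesa
Hunk 7: at line 1 remove [fpki,kex,zoowp] add [czme,ipqw,tkn] -> 9 lines: zehtu jqbx czme ipqw tkn jtjvg sqi scljm wesa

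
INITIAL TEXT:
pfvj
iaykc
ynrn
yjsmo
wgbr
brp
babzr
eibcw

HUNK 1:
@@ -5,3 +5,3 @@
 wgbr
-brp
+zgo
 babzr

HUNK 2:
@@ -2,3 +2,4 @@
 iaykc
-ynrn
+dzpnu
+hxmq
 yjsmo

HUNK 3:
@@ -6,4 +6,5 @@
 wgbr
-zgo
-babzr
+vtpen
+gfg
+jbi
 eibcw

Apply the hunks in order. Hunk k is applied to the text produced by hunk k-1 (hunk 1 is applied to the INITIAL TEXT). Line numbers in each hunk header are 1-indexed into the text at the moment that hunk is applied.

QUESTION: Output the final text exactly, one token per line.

Answer: pfvj
iaykc
dzpnu
hxmq
yjsmo
wgbr
vtpen
gfg
jbi
eibcw

Derivation:
Hunk 1: at line 5 remove [brp] add [zgo] -> 8 lines: pfvj iaykc ynrn yjsmo wgbr zgo babzr eibcw
Hunk 2: at line 2 remove [ynrn] add [dzpnu,hxmq] -> 9 lines: pfvj iaykc dzpnu hxmq yjsmo wgbr zgo babzr eibcw
Hunk 3: at line 6 remove [zgo,babzr] add [vtpen,gfg,jbi] -> 10 lines: pfvj iaykc dzpnu hxmq yjsmo wgbr vtpen gfg jbi eibcw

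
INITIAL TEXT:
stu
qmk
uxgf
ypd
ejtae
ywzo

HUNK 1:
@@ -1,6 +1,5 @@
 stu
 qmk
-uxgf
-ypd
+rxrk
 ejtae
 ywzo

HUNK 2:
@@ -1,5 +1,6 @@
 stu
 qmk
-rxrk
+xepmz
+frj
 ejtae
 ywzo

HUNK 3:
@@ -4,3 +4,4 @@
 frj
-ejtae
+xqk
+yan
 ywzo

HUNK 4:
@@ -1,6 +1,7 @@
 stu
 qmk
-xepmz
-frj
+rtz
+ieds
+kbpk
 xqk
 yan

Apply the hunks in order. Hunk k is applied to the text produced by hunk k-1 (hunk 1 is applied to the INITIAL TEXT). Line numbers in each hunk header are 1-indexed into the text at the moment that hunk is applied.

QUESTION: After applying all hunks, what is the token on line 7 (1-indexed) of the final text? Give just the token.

Hunk 1: at line 1 remove [uxgf,ypd] add [rxrk] -> 5 lines: stu qmk rxrk ejtae ywzo
Hunk 2: at line 1 remove [rxrk] add [xepmz,frj] -> 6 lines: stu qmk xepmz frj ejtae ywzo
Hunk 3: at line 4 remove [ejtae] add [xqk,yan] -> 7 lines: stu qmk xepmz frj xqk yan ywzo
Hunk 4: at line 1 remove [xepmz,frj] add [rtz,ieds,kbpk] -> 8 lines: stu qmk rtz ieds kbpk xqk yan ywzo
Final line 7: yan

Answer: yan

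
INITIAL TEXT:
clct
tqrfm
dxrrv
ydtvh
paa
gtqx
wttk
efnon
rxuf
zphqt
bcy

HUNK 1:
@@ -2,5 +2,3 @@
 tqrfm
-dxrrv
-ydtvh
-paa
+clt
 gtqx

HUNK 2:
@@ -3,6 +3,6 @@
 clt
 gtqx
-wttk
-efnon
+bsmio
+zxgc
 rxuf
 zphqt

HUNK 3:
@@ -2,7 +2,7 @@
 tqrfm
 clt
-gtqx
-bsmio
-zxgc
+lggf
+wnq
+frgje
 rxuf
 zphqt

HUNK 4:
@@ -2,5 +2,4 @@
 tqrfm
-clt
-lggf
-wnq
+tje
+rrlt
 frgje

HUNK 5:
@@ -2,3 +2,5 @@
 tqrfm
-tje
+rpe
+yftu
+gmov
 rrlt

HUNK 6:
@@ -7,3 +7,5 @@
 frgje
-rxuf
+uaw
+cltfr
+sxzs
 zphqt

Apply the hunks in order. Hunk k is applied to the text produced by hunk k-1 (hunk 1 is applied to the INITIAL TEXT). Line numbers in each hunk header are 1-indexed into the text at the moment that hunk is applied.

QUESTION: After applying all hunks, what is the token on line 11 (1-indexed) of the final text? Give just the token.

Hunk 1: at line 2 remove [dxrrv,ydtvh,paa] add [clt] -> 9 lines: clct tqrfm clt gtqx wttk efnon rxuf zphqt bcy
Hunk 2: at line 3 remove [wttk,efnon] add [bsmio,zxgc] -> 9 lines: clct tqrfm clt gtqx bsmio zxgc rxuf zphqt bcy
Hunk 3: at line 2 remove [gtqx,bsmio,zxgc] add [lggf,wnq,frgje] -> 9 lines: clct tqrfm clt lggf wnq frgje rxuf zphqt bcy
Hunk 4: at line 2 remove [clt,lggf,wnq] add [tje,rrlt] -> 8 lines: clct tqrfm tje rrlt frgje rxuf zphqt bcy
Hunk 5: at line 2 remove [tje] add [rpe,yftu,gmov] -> 10 lines: clct tqrfm rpe yftu gmov rrlt frgje rxuf zphqt bcy
Hunk 6: at line 7 remove [rxuf] add [uaw,cltfr,sxzs] -> 12 lines: clct tqrfm rpe yftu gmov rrlt frgje uaw cltfr sxzs zphqt bcy
Final line 11: zphqt

Answer: zphqt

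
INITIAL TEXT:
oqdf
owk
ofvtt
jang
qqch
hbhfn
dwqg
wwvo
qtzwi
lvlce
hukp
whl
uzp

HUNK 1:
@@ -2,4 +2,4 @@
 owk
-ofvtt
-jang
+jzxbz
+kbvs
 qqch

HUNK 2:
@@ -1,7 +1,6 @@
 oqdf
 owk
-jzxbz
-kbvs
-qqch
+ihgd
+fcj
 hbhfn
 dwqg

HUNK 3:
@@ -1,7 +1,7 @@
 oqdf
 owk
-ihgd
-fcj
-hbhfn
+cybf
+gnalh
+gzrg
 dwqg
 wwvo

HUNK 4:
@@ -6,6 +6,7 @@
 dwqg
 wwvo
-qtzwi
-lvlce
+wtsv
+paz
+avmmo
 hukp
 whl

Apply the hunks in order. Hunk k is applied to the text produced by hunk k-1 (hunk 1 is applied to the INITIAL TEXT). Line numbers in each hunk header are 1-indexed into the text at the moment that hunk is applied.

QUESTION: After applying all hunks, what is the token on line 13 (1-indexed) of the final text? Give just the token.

Answer: uzp

Derivation:
Hunk 1: at line 2 remove [ofvtt,jang] add [jzxbz,kbvs] -> 13 lines: oqdf owk jzxbz kbvs qqch hbhfn dwqg wwvo qtzwi lvlce hukp whl uzp
Hunk 2: at line 1 remove [jzxbz,kbvs,qqch] add [ihgd,fcj] -> 12 lines: oqdf owk ihgd fcj hbhfn dwqg wwvo qtzwi lvlce hukp whl uzp
Hunk 3: at line 1 remove [ihgd,fcj,hbhfn] add [cybf,gnalh,gzrg] -> 12 lines: oqdf owk cybf gnalh gzrg dwqg wwvo qtzwi lvlce hukp whl uzp
Hunk 4: at line 6 remove [qtzwi,lvlce] add [wtsv,paz,avmmo] -> 13 lines: oqdf owk cybf gnalh gzrg dwqg wwvo wtsv paz avmmo hukp whl uzp
Final line 13: uzp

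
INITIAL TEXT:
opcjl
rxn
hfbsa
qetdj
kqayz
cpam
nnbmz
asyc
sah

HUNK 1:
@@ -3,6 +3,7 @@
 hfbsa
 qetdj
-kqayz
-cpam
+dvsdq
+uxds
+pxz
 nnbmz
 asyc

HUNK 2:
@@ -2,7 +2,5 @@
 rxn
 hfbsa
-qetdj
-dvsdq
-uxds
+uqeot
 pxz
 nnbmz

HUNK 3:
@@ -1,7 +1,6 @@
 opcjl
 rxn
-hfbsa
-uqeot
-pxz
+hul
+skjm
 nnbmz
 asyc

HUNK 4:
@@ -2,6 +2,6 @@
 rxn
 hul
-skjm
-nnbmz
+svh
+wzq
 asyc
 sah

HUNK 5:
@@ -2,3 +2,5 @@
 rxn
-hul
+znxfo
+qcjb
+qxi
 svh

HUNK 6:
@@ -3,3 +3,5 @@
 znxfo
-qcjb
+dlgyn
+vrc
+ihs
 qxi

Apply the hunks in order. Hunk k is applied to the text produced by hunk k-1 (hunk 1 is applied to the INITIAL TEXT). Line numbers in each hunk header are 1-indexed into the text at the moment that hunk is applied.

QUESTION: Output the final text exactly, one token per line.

Hunk 1: at line 3 remove [kqayz,cpam] add [dvsdq,uxds,pxz] -> 10 lines: opcjl rxn hfbsa qetdj dvsdq uxds pxz nnbmz asyc sah
Hunk 2: at line 2 remove [qetdj,dvsdq,uxds] add [uqeot] -> 8 lines: opcjl rxn hfbsa uqeot pxz nnbmz asyc sah
Hunk 3: at line 1 remove [hfbsa,uqeot,pxz] add [hul,skjm] -> 7 lines: opcjl rxn hul skjm nnbmz asyc sah
Hunk 4: at line 2 remove [skjm,nnbmz] add [svh,wzq] -> 7 lines: opcjl rxn hul svh wzq asyc sah
Hunk 5: at line 2 remove [hul] add [znxfo,qcjb,qxi] -> 9 lines: opcjl rxn znxfo qcjb qxi svh wzq asyc sah
Hunk 6: at line 3 remove [qcjb] add [dlgyn,vrc,ihs] -> 11 lines: opcjl rxn znxfo dlgyn vrc ihs qxi svh wzq asyc sah

Answer: opcjl
rxn
znxfo
dlgyn
vrc
ihs
qxi
svh
wzq
asyc
sah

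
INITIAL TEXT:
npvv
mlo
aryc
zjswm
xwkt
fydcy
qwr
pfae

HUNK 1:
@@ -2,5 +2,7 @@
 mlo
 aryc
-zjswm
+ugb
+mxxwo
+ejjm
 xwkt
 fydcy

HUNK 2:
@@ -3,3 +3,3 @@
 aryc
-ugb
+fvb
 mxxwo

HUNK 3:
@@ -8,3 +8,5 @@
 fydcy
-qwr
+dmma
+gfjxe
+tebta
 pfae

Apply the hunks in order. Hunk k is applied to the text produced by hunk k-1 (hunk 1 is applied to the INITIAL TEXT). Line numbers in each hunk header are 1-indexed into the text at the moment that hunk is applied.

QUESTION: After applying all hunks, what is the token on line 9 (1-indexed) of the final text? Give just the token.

Hunk 1: at line 2 remove [zjswm] add [ugb,mxxwo,ejjm] -> 10 lines: npvv mlo aryc ugb mxxwo ejjm xwkt fydcy qwr pfae
Hunk 2: at line 3 remove [ugb] add [fvb] -> 10 lines: npvv mlo aryc fvb mxxwo ejjm xwkt fydcy qwr pfae
Hunk 3: at line 8 remove [qwr] add [dmma,gfjxe,tebta] -> 12 lines: npvv mlo aryc fvb mxxwo ejjm xwkt fydcy dmma gfjxe tebta pfae
Final line 9: dmma

Answer: dmma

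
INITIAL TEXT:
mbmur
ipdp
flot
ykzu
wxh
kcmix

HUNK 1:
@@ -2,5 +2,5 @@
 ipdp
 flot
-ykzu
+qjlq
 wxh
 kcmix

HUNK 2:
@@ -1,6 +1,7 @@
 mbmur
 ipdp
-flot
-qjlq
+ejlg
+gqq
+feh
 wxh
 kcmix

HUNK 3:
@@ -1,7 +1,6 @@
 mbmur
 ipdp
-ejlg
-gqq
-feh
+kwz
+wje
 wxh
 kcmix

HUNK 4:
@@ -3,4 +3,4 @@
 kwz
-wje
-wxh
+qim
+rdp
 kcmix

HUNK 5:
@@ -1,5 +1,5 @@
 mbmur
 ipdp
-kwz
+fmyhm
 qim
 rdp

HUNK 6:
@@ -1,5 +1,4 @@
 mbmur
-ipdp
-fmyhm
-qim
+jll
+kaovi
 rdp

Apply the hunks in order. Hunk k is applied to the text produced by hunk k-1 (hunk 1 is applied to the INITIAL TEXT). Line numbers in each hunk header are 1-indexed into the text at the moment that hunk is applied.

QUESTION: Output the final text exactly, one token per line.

Answer: mbmur
jll
kaovi
rdp
kcmix

Derivation:
Hunk 1: at line 2 remove [ykzu] add [qjlq] -> 6 lines: mbmur ipdp flot qjlq wxh kcmix
Hunk 2: at line 1 remove [flot,qjlq] add [ejlg,gqq,feh] -> 7 lines: mbmur ipdp ejlg gqq feh wxh kcmix
Hunk 3: at line 1 remove [ejlg,gqq,feh] add [kwz,wje] -> 6 lines: mbmur ipdp kwz wje wxh kcmix
Hunk 4: at line 3 remove [wje,wxh] add [qim,rdp] -> 6 lines: mbmur ipdp kwz qim rdp kcmix
Hunk 5: at line 1 remove [kwz] add [fmyhm] -> 6 lines: mbmur ipdp fmyhm qim rdp kcmix
Hunk 6: at line 1 remove [ipdp,fmyhm,qim] add [jll,kaovi] -> 5 lines: mbmur jll kaovi rdp kcmix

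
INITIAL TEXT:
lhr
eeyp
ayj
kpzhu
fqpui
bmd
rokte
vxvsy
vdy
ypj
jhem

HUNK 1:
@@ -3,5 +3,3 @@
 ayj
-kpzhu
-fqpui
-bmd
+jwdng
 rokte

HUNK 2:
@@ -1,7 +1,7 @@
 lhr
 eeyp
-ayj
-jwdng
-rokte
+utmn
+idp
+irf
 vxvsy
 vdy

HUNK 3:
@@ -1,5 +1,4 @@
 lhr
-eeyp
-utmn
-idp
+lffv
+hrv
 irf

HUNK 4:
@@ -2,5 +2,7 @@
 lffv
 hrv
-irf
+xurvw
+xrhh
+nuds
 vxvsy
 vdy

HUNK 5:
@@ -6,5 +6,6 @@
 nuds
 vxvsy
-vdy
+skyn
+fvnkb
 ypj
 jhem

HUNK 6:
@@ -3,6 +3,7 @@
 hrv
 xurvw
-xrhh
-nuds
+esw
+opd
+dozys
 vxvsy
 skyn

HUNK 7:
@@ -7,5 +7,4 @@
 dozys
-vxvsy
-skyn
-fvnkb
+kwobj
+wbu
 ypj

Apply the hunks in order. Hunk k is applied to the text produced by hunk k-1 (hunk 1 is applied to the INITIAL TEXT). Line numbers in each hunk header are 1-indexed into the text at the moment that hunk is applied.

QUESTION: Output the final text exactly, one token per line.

Hunk 1: at line 3 remove [kpzhu,fqpui,bmd] add [jwdng] -> 9 lines: lhr eeyp ayj jwdng rokte vxvsy vdy ypj jhem
Hunk 2: at line 1 remove [ayj,jwdng,rokte] add [utmn,idp,irf] -> 9 lines: lhr eeyp utmn idp irf vxvsy vdy ypj jhem
Hunk 3: at line 1 remove [eeyp,utmn,idp] add [lffv,hrv] -> 8 lines: lhr lffv hrv irf vxvsy vdy ypj jhem
Hunk 4: at line 2 remove [irf] add [xurvw,xrhh,nuds] -> 10 lines: lhr lffv hrv xurvw xrhh nuds vxvsy vdy ypj jhem
Hunk 5: at line 6 remove [vdy] add [skyn,fvnkb] -> 11 lines: lhr lffv hrv xurvw xrhh nuds vxvsy skyn fvnkb ypj jhem
Hunk 6: at line 3 remove [xrhh,nuds] add [esw,opd,dozys] -> 12 lines: lhr lffv hrv xurvw esw opd dozys vxvsy skyn fvnkb ypj jhem
Hunk 7: at line 7 remove [vxvsy,skyn,fvnkb] add [kwobj,wbu] -> 11 lines: lhr lffv hrv xurvw esw opd dozys kwobj wbu ypj jhem

Answer: lhr
lffv
hrv
xurvw
esw
opd
dozys
kwobj
wbu
ypj
jhem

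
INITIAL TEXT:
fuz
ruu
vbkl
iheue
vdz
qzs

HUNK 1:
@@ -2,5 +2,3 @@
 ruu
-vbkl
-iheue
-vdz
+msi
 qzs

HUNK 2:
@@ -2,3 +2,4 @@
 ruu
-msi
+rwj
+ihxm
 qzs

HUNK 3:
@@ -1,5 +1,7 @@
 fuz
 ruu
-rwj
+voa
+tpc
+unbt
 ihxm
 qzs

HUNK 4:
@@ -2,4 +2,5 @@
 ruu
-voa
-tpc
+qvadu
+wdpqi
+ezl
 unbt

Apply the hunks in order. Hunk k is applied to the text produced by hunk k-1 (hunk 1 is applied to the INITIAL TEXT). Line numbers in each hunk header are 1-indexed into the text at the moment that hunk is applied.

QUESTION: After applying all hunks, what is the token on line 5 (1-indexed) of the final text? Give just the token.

Answer: ezl

Derivation:
Hunk 1: at line 2 remove [vbkl,iheue,vdz] add [msi] -> 4 lines: fuz ruu msi qzs
Hunk 2: at line 2 remove [msi] add [rwj,ihxm] -> 5 lines: fuz ruu rwj ihxm qzs
Hunk 3: at line 1 remove [rwj] add [voa,tpc,unbt] -> 7 lines: fuz ruu voa tpc unbt ihxm qzs
Hunk 4: at line 2 remove [voa,tpc] add [qvadu,wdpqi,ezl] -> 8 lines: fuz ruu qvadu wdpqi ezl unbt ihxm qzs
Final line 5: ezl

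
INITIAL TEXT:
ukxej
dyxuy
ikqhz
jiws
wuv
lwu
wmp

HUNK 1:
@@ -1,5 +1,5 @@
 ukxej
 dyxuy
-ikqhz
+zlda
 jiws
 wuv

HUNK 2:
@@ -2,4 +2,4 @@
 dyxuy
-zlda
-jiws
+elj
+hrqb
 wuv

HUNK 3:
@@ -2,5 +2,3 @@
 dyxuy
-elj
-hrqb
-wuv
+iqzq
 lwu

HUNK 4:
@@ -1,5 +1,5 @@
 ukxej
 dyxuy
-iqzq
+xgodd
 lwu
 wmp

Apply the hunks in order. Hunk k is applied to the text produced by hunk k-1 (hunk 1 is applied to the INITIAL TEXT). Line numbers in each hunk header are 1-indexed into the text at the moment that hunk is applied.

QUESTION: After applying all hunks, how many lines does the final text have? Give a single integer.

Hunk 1: at line 1 remove [ikqhz] add [zlda] -> 7 lines: ukxej dyxuy zlda jiws wuv lwu wmp
Hunk 2: at line 2 remove [zlda,jiws] add [elj,hrqb] -> 7 lines: ukxej dyxuy elj hrqb wuv lwu wmp
Hunk 3: at line 2 remove [elj,hrqb,wuv] add [iqzq] -> 5 lines: ukxej dyxuy iqzq lwu wmp
Hunk 4: at line 1 remove [iqzq] add [xgodd] -> 5 lines: ukxej dyxuy xgodd lwu wmp
Final line count: 5

Answer: 5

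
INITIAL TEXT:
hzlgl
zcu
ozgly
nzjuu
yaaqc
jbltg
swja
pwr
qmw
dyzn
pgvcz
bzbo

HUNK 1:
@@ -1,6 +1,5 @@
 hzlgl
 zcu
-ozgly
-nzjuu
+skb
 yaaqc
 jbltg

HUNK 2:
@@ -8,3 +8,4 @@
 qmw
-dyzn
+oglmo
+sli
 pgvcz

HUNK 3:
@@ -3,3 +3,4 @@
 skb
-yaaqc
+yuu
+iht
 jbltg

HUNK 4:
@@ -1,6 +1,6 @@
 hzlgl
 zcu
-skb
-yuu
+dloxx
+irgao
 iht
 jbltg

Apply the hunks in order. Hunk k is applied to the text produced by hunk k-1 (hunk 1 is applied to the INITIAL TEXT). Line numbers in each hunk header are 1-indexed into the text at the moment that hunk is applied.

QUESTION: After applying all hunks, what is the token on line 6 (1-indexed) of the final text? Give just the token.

Hunk 1: at line 1 remove [ozgly,nzjuu] add [skb] -> 11 lines: hzlgl zcu skb yaaqc jbltg swja pwr qmw dyzn pgvcz bzbo
Hunk 2: at line 8 remove [dyzn] add [oglmo,sli] -> 12 lines: hzlgl zcu skb yaaqc jbltg swja pwr qmw oglmo sli pgvcz bzbo
Hunk 3: at line 3 remove [yaaqc] add [yuu,iht] -> 13 lines: hzlgl zcu skb yuu iht jbltg swja pwr qmw oglmo sli pgvcz bzbo
Hunk 4: at line 1 remove [skb,yuu] add [dloxx,irgao] -> 13 lines: hzlgl zcu dloxx irgao iht jbltg swja pwr qmw oglmo sli pgvcz bzbo
Final line 6: jbltg

Answer: jbltg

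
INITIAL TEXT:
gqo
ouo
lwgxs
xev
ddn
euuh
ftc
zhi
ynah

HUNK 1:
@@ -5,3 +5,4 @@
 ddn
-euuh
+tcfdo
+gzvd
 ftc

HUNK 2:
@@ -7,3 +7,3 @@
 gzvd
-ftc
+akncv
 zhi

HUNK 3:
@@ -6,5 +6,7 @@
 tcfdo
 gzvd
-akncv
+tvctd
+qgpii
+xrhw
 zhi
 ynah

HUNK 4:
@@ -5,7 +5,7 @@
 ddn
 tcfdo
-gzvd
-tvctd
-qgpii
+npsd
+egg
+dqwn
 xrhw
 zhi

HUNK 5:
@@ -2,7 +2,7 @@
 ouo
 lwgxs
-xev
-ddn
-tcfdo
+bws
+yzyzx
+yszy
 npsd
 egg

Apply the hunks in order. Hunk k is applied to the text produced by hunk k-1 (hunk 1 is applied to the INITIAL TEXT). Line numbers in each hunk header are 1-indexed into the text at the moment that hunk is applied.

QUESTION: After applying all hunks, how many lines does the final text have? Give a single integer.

Answer: 12

Derivation:
Hunk 1: at line 5 remove [euuh] add [tcfdo,gzvd] -> 10 lines: gqo ouo lwgxs xev ddn tcfdo gzvd ftc zhi ynah
Hunk 2: at line 7 remove [ftc] add [akncv] -> 10 lines: gqo ouo lwgxs xev ddn tcfdo gzvd akncv zhi ynah
Hunk 3: at line 6 remove [akncv] add [tvctd,qgpii,xrhw] -> 12 lines: gqo ouo lwgxs xev ddn tcfdo gzvd tvctd qgpii xrhw zhi ynah
Hunk 4: at line 5 remove [gzvd,tvctd,qgpii] add [npsd,egg,dqwn] -> 12 lines: gqo ouo lwgxs xev ddn tcfdo npsd egg dqwn xrhw zhi ynah
Hunk 5: at line 2 remove [xev,ddn,tcfdo] add [bws,yzyzx,yszy] -> 12 lines: gqo ouo lwgxs bws yzyzx yszy npsd egg dqwn xrhw zhi ynah
Final line count: 12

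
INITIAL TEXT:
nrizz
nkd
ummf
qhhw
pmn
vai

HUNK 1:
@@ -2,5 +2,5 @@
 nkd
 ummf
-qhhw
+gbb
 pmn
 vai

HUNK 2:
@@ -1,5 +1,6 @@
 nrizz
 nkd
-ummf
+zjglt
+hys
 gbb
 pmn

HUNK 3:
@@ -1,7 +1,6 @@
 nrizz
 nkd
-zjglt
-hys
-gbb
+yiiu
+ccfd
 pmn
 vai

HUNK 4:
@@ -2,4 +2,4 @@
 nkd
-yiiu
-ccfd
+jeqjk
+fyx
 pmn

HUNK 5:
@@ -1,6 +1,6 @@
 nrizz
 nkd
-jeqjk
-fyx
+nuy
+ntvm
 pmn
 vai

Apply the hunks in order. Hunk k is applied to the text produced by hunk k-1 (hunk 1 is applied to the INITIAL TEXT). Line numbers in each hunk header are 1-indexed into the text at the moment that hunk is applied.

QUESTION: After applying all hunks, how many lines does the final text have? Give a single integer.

Hunk 1: at line 2 remove [qhhw] add [gbb] -> 6 lines: nrizz nkd ummf gbb pmn vai
Hunk 2: at line 1 remove [ummf] add [zjglt,hys] -> 7 lines: nrizz nkd zjglt hys gbb pmn vai
Hunk 3: at line 1 remove [zjglt,hys,gbb] add [yiiu,ccfd] -> 6 lines: nrizz nkd yiiu ccfd pmn vai
Hunk 4: at line 2 remove [yiiu,ccfd] add [jeqjk,fyx] -> 6 lines: nrizz nkd jeqjk fyx pmn vai
Hunk 5: at line 1 remove [jeqjk,fyx] add [nuy,ntvm] -> 6 lines: nrizz nkd nuy ntvm pmn vai
Final line count: 6

Answer: 6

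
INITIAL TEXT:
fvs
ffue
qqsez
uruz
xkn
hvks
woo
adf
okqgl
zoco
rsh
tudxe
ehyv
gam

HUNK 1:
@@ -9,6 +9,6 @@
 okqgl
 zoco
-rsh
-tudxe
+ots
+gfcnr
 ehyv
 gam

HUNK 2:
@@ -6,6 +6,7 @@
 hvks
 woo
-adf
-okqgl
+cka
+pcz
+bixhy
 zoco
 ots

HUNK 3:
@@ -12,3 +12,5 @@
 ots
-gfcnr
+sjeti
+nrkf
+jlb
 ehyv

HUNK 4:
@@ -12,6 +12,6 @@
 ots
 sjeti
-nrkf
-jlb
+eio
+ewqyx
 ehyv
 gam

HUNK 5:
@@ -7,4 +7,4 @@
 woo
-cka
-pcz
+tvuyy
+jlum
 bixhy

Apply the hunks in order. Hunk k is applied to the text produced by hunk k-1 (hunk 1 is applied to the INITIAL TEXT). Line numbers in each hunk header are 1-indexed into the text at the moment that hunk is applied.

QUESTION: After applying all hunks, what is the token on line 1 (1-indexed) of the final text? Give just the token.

Answer: fvs

Derivation:
Hunk 1: at line 9 remove [rsh,tudxe] add [ots,gfcnr] -> 14 lines: fvs ffue qqsez uruz xkn hvks woo adf okqgl zoco ots gfcnr ehyv gam
Hunk 2: at line 6 remove [adf,okqgl] add [cka,pcz,bixhy] -> 15 lines: fvs ffue qqsez uruz xkn hvks woo cka pcz bixhy zoco ots gfcnr ehyv gam
Hunk 3: at line 12 remove [gfcnr] add [sjeti,nrkf,jlb] -> 17 lines: fvs ffue qqsez uruz xkn hvks woo cka pcz bixhy zoco ots sjeti nrkf jlb ehyv gam
Hunk 4: at line 12 remove [nrkf,jlb] add [eio,ewqyx] -> 17 lines: fvs ffue qqsez uruz xkn hvks woo cka pcz bixhy zoco ots sjeti eio ewqyx ehyv gam
Hunk 5: at line 7 remove [cka,pcz] add [tvuyy,jlum] -> 17 lines: fvs ffue qqsez uruz xkn hvks woo tvuyy jlum bixhy zoco ots sjeti eio ewqyx ehyv gam
Final line 1: fvs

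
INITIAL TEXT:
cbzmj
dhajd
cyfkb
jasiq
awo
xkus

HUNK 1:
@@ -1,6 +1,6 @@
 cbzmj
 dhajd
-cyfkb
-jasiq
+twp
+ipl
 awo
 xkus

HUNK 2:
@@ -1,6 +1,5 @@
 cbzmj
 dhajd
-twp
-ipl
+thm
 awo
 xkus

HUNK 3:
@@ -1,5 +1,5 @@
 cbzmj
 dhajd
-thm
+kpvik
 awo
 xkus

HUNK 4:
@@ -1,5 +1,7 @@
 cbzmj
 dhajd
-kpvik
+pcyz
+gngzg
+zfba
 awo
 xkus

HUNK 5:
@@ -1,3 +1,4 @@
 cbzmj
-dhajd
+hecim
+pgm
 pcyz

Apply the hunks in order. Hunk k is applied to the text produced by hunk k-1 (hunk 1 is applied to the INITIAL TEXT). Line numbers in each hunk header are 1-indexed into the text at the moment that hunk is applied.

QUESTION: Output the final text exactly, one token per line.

Answer: cbzmj
hecim
pgm
pcyz
gngzg
zfba
awo
xkus

Derivation:
Hunk 1: at line 1 remove [cyfkb,jasiq] add [twp,ipl] -> 6 lines: cbzmj dhajd twp ipl awo xkus
Hunk 2: at line 1 remove [twp,ipl] add [thm] -> 5 lines: cbzmj dhajd thm awo xkus
Hunk 3: at line 1 remove [thm] add [kpvik] -> 5 lines: cbzmj dhajd kpvik awo xkus
Hunk 4: at line 1 remove [kpvik] add [pcyz,gngzg,zfba] -> 7 lines: cbzmj dhajd pcyz gngzg zfba awo xkus
Hunk 5: at line 1 remove [dhajd] add [hecim,pgm] -> 8 lines: cbzmj hecim pgm pcyz gngzg zfba awo xkus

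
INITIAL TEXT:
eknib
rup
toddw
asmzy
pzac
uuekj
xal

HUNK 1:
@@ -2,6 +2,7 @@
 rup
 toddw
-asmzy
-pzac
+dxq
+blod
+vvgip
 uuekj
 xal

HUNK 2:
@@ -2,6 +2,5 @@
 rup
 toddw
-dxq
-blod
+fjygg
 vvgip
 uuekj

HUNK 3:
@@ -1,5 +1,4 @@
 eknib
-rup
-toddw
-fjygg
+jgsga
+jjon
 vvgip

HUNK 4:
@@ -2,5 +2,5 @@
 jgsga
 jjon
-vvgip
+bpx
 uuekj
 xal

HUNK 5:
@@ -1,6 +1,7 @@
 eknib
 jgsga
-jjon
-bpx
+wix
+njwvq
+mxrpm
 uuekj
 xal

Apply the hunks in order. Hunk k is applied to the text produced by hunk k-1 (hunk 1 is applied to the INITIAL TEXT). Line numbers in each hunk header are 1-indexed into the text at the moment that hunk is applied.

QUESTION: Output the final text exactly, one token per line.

Hunk 1: at line 2 remove [asmzy,pzac] add [dxq,blod,vvgip] -> 8 lines: eknib rup toddw dxq blod vvgip uuekj xal
Hunk 2: at line 2 remove [dxq,blod] add [fjygg] -> 7 lines: eknib rup toddw fjygg vvgip uuekj xal
Hunk 3: at line 1 remove [rup,toddw,fjygg] add [jgsga,jjon] -> 6 lines: eknib jgsga jjon vvgip uuekj xal
Hunk 4: at line 2 remove [vvgip] add [bpx] -> 6 lines: eknib jgsga jjon bpx uuekj xal
Hunk 5: at line 1 remove [jjon,bpx] add [wix,njwvq,mxrpm] -> 7 lines: eknib jgsga wix njwvq mxrpm uuekj xal

Answer: eknib
jgsga
wix
njwvq
mxrpm
uuekj
xal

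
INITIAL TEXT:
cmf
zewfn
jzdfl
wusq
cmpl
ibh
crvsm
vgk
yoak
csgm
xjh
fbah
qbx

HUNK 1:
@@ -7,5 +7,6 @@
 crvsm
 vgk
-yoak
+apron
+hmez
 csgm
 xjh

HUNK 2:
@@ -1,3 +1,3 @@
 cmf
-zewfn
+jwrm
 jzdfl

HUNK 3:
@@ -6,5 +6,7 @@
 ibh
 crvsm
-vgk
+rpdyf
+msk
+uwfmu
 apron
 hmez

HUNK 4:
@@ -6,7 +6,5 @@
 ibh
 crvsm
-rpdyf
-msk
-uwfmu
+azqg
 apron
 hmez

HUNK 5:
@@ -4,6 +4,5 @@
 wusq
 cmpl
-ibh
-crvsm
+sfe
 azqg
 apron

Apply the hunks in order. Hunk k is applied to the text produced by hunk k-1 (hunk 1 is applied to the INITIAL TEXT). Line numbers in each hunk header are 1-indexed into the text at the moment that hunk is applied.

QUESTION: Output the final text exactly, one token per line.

Hunk 1: at line 7 remove [yoak] add [apron,hmez] -> 14 lines: cmf zewfn jzdfl wusq cmpl ibh crvsm vgk apron hmez csgm xjh fbah qbx
Hunk 2: at line 1 remove [zewfn] add [jwrm] -> 14 lines: cmf jwrm jzdfl wusq cmpl ibh crvsm vgk apron hmez csgm xjh fbah qbx
Hunk 3: at line 6 remove [vgk] add [rpdyf,msk,uwfmu] -> 16 lines: cmf jwrm jzdfl wusq cmpl ibh crvsm rpdyf msk uwfmu apron hmez csgm xjh fbah qbx
Hunk 4: at line 6 remove [rpdyf,msk,uwfmu] add [azqg] -> 14 lines: cmf jwrm jzdfl wusq cmpl ibh crvsm azqg apron hmez csgm xjh fbah qbx
Hunk 5: at line 4 remove [ibh,crvsm] add [sfe] -> 13 lines: cmf jwrm jzdfl wusq cmpl sfe azqg apron hmez csgm xjh fbah qbx

Answer: cmf
jwrm
jzdfl
wusq
cmpl
sfe
azqg
apron
hmez
csgm
xjh
fbah
qbx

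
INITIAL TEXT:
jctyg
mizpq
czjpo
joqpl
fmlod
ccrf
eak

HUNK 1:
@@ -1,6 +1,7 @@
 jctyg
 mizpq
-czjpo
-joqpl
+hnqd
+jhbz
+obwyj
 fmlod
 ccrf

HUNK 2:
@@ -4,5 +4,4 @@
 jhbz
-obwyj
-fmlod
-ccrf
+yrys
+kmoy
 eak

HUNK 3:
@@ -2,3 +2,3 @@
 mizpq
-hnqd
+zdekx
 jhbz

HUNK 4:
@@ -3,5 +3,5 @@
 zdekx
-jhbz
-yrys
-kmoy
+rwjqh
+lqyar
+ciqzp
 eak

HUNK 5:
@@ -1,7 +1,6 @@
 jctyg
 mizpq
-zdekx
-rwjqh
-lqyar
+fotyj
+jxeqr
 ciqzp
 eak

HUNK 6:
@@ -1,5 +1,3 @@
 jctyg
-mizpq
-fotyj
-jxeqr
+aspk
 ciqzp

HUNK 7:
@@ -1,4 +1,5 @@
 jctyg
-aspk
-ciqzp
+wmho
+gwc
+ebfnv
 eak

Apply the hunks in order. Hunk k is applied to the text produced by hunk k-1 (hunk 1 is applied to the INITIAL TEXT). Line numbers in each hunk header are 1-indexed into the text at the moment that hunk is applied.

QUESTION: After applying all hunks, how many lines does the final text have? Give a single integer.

Answer: 5

Derivation:
Hunk 1: at line 1 remove [czjpo,joqpl] add [hnqd,jhbz,obwyj] -> 8 lines: jctyg mizpq hnqd jhbz obwyj fmlod ccrf eak
Hunk 2: at line 4 remove [obwyj,fmlod,ccrf] add [yrys,kmoy] -> 7 lines: jctyg mizpq hnqd jhbz yrys kmoy eak
Hunk 3: at line 2 remove [hnqd] add [zdekx] -> 7 lines: jctyg mizpq zdekx jhbz yrys kmoy eak
Hunk 4: at line 3 remove [jhbz,yrys,kmoy] add [rwjqh,lqyar,ciqzp] -> 7 lines: jctyg mizpq zdekx rwjqh lqyar ciqzp eak
Hunk 5: at line 1 remove [zdekx,rwjqh,lqyar] add [fotyj,jxeqr] -> 6 lines: jctyg mizpq fotyj jxeqr ciqzp eak
Hunk 6: at line 1 remove [mizpq,fotyj,jxeqr] add [aspk] -> 4 lines: jctyg aspk ciqzp eak
Hunk 7: at line 1 remove [aspk,ciqzp] add [wmho,gwc,ebfnv] -> 5 lines: jctyg wmho gwc ebfnv eak
Final line count: 5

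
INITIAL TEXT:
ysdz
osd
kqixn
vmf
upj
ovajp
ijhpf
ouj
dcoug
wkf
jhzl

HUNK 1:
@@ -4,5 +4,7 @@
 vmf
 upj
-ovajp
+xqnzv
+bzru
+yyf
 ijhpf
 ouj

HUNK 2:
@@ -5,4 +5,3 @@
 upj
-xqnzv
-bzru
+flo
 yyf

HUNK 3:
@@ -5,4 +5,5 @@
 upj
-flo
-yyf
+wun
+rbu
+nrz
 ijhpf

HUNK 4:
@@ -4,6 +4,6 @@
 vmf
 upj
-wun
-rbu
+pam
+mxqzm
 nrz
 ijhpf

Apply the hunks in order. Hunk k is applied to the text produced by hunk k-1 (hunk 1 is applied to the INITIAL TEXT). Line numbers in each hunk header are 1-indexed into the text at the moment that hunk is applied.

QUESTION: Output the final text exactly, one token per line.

Hunk 1: at line 4 remove [ovajp] add [xqnzv,bzru,yyf] -> 13 lines: ysdz osd kqixn vmf upj xqnzv bzru yyf ijhpf ouj dcoug wkf jhzl
Hunk 2: at line 5 remove [xqnzv,bzru] add [flo] -> 12 lines: ysdz osd kqixn vmf upj flo yyf ijhpf ouj dcoug wkf jhzl
Hunk 3: at line 5 remove [flo,yyf] add [wun,rbu,nrz] -> 13 lines: ysdz osd kqixn vmf upj wun rbu nrz ijhpf ouj dcoug wkf jhzl
Hunk 4: at line 4 remove [wun,rbu] add [pam,mxqzm] -> 13 lines: ysdz osd kqixn vmf upj pam mxqzm nrz ijhpf ouj dcoug wkf jhzl

Answer: ysdz
osd
kqixn
vmf
upj
pam
mxqzm
nrz
ijhpf
ouj
dcoug
wkf
jhzl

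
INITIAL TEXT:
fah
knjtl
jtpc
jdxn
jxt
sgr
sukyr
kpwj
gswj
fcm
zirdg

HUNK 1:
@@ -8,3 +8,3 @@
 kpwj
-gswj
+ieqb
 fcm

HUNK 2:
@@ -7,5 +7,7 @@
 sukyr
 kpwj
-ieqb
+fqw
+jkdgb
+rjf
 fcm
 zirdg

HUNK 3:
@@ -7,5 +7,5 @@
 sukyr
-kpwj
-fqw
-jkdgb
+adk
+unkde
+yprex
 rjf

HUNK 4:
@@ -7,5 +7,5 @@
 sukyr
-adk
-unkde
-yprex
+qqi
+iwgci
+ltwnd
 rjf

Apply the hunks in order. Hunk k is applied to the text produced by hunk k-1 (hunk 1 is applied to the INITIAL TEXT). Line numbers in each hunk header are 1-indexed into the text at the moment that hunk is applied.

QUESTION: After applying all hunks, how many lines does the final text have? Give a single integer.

Answer: 13

Derivation:
Hunk 1: at line 8 remove [gswj] add [ieqb] -> 11 lines: fah knjtl jtpc jdxn jxt sgr sukyr kpwj ieqb fcm zirdg
Hunk 2: at line 7 remove [ieqb] add [fqw,jkdgb,rjf] -> 13 lines: fah knjtl jtpc jdxn jxt sgr sukyr kpwj fqw jkdgb rjf fcm zirdg
Hunk 3: at line 7 remove [kpwj,fqw,jkdgb] add [adk,unkde,yprex] -> 13 lines: fah knjtl jtpc jdxn jxt sgr sukyr adk unkde yprex rjf fcm zirdg
Hunk 4: at line 7 remove [adk,unkde,yprex] add [qqi,iwgci,ltwnd] -> 13 lines: fah knjtl jtpc jdxn jxt sgr sukyr qqi iwgci ltwnd rjf fcm zirdg
Final line count: 13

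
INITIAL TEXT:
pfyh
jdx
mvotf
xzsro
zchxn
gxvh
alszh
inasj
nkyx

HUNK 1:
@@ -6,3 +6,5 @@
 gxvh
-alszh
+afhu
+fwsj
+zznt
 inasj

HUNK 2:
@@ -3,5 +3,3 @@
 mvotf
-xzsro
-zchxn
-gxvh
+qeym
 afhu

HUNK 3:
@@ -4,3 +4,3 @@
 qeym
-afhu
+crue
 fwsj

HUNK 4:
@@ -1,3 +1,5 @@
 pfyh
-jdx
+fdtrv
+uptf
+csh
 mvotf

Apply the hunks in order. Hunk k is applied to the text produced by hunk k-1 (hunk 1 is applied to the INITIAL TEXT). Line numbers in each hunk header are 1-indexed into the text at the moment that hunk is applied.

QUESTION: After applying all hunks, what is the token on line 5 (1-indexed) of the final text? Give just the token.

Answer: mvotf

Derivation:
Hunk 1: at line 6 remove [alszh] add [afhu,fwsj,zznt] -> 11 lines: pfyh jdx mvotf xzsro zchxn gxvh afhu fwsj zznt inasj nkyx
Hunk 2: at line 3 remove [xzsro,zchxn,gxvh] add [qeym] -> 9 lines: pfyh jdx mvotf qeym afhu fwsj zznt inasj nkyx
Hunk 3: at line 4 remove [afhu] add [crue] -> 9 lines: pfyh jdx mvotf qeym crue fwsj zznt inasj nkyx
Hunk 4: at line 1 remove [jdx] add [fdtrv,uptf,csh] -> 11 lines: pfyh fdtrv uptf csh mvotf qeym crue fwsj zznt inasj nkyx
Final line 5: mvotf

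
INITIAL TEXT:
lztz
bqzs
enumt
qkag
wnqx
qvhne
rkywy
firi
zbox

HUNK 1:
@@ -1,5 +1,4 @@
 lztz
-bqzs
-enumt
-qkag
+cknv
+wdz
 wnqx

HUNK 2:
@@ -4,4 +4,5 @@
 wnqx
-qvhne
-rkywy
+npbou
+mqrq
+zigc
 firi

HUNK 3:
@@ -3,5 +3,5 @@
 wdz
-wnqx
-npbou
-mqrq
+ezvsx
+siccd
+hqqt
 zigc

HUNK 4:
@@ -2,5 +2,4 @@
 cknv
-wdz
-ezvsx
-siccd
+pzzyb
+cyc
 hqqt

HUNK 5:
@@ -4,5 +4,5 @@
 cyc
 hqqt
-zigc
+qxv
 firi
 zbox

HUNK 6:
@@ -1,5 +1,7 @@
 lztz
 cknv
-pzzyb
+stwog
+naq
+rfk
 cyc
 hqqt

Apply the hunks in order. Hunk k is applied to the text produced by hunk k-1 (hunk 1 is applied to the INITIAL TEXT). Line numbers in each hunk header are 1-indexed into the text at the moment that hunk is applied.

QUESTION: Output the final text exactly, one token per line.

Hunk 1: at line 1 remove [bqzs,enumt,qkag] add [cknv,wdz] -> 8 lines: lztz cknv wdz wnqx qvhne rkywy firi zbox
Hunk 2: at line 4 remove [qvhne,rkywy] add [npbou,mqrq,zigc] -> 9 lines: lztz cknv wdz wnqx npbou mqrq zigc firi zbox
Hunk 3: at line 3 remove [wnqx,npbou,mqrq] add [ezvsx,siccd,hqqt] -> 9 lines: lztz cknv wdz ezvsx siccd hqqt zigc firi zbox
Hunk 4: at line 2 remove [wdz,ezvsx,siccd] add [pzzyb,cyc] -> 8 lines: lztz cknv pzzyb cyc hqqt zigc firi zbox
Hunk 5: at line 4 remove [zigc] add [qxv] -> 8 lines: lztz cknv pzzyb cyc hqqt qxv firi zbox
Hunk 6: at line 1 remove [pzzyb] add [stwog,naq,rfk] -> 10 lines: lztz cknv stwog naq rfk cyc hqqt qxv firi zbox

Answer: lztz
cknv
stwog
naq
rfk
cyc
hqqt
qxv
firi
zbox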